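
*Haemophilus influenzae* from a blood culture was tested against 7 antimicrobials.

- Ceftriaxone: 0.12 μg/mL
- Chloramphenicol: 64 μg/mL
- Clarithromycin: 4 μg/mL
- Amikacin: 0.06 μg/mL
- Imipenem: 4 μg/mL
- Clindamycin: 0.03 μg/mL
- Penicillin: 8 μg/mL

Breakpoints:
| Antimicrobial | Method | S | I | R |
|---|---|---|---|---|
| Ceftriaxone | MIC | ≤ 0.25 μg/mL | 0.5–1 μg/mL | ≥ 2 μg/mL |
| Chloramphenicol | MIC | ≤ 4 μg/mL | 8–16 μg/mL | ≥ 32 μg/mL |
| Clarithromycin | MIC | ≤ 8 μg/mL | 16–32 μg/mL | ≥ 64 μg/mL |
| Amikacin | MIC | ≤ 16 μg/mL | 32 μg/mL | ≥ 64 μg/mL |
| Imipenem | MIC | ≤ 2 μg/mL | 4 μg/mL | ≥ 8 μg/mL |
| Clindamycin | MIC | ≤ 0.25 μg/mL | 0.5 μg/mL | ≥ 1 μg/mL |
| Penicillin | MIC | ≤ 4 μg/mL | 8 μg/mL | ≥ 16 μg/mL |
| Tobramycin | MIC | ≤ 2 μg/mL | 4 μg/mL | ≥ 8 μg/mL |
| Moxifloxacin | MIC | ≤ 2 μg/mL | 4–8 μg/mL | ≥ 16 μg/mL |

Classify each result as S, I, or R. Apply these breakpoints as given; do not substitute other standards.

S, R, S, S, I, S, I

Ceftriaxone (0.12 μg/mL) ≤ 0.25 μg/mL ⇒ Susceptible
Chloramphenicol (64 μg/mL) ≥ 32 μg/mL → resistant
Clarithromycin 4 μg/mL: ≤ 8 μg/mL → S
Amikacin (0.06 μg/mL) ≤ 16 μg/mL → Susceptible
Imipenem 4 μg/mL: = 4 μg/mL → intermediate
Clindamycin: 0.03 μg/mL is ≤ 0.25 μg/mL ⇒ Susceptible
Penicillin (8 μg/mL) = 8 μg/mL — Intermediate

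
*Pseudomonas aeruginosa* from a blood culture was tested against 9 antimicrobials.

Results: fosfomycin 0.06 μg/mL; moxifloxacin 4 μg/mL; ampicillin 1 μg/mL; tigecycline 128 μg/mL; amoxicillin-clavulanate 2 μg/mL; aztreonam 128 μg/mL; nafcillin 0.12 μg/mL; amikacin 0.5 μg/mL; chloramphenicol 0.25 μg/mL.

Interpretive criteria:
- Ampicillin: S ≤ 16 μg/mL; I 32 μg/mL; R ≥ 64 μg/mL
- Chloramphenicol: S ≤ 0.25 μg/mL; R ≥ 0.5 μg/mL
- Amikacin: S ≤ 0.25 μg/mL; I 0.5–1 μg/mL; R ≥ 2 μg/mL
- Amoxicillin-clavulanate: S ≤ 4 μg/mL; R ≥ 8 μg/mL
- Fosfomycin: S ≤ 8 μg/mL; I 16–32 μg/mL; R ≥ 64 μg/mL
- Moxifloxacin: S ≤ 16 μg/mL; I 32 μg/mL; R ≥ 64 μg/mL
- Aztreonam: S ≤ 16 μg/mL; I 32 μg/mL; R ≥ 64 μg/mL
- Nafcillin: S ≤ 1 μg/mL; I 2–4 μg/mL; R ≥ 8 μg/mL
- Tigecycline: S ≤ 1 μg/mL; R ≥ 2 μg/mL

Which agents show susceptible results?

Fosfomycin: 0.06 μg/mL is ≤ 8 μg/mL ⇒ Susceptible
Moxifloxacin: 4 μg/mL is ≤ 16 μg/mL → susceptible
Ampicillin 1 μg/mL: ≤ 16 μg/mL → susceptible
Tigecycline 128 μg/mL: ≥ 2 μg/mL — R
Amoxicillin-clavulanate: 2 μg/mL is ≤ 4 μg/mL ⇒ S
Aztreonam 128 μg/mL: ≥ 64 μg/mL → Resistant
Nafcillin (0.12 μg/mL) ≤ 1 μg/mL — S
Amikacin 0.5 μg/mL: in 0.5–1 μg/mL ⇒ Intermediate
Chloramphenicol (0.25 μg/mL) ≤ 0.25 μg/mL → susceptible

fosfomycin, moxifloxacin, ampicillin, amoxicillin-clavulanate, nafcillin, chloramphenicol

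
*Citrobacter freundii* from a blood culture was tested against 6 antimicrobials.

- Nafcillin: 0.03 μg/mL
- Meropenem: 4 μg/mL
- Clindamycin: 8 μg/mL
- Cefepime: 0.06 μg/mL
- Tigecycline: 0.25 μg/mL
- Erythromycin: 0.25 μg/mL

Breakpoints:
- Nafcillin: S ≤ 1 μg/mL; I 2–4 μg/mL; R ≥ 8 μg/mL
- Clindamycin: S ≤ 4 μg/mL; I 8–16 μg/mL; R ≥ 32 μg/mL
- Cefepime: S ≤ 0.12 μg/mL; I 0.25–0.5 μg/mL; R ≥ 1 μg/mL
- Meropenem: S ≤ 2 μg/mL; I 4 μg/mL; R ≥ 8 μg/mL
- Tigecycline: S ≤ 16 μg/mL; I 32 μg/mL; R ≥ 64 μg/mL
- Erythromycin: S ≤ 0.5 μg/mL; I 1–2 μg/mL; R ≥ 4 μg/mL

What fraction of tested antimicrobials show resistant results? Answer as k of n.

Nafcillin (0.03 μg/mL) ≤ 1 μg/mL ⇒ Susceptible
Meropenem (4 μg/mL) = 4 μg/mL → intermediate
Clindamycin (8 μg/mL) in 8–16 μg/mL — Intermediate
Cefepime: 0.06 μg/mL is ≤ 0.12 μg/mL → S
Tigecycline 0.25 μg/mL: ≤ 16 μg/mL ⇒ Susceptible
Erythromycin (0.25 μg/mL) ≤ 0.5 μg/mL → S
Resistant: 0/6

0 of 6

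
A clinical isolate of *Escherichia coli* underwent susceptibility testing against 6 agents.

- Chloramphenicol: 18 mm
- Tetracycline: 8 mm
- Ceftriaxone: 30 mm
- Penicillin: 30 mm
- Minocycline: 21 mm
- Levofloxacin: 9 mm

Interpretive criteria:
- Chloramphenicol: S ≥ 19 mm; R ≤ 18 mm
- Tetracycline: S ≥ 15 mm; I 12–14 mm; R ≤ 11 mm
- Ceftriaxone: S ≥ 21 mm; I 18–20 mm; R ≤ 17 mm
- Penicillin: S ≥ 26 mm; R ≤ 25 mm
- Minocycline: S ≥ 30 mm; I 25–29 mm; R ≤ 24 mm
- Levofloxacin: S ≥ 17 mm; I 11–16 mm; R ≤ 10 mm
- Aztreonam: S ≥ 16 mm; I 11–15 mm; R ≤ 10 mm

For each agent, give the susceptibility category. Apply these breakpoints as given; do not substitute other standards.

Chloramphenicol: 18 mm is ≤ 18 mm ⇒ R
Tetracycline (8 mm) ≤ 11 mm ⇒ R
Ceftriaxone 30 mm: ≥ 21 mm → Susceptible
Penicillin (30 mm) ≥ 26 mm ⇒ susceptible
Minocycline 21 mm: ≤ 24 mm — resistant
Levofloxacin (9 mm) ≤ 10 mm ⇒ Resistant

R, R, S, S, R, R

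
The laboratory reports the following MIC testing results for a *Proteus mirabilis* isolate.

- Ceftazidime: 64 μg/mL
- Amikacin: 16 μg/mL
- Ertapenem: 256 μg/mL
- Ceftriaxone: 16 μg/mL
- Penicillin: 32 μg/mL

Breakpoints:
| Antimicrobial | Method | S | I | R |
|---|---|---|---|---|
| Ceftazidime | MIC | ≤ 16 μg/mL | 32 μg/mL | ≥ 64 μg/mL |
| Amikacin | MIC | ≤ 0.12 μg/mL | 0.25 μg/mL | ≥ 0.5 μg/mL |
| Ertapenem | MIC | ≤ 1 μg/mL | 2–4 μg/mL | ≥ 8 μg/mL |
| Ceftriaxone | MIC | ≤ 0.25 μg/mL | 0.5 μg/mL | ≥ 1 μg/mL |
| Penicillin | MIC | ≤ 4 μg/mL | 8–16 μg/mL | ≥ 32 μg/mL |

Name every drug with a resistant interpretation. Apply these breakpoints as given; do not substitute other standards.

Ceftazidime: 64 μg/mL is ≥ 64 μg/mL — Resistant
Amikacin (16 μg/mL) ≥ 0.5 μg/mL — Resistant
Ertapenem: 256 μg/mL is ≥ 8 μg/mL — resistant
Ceftriaxone 16 μg/mL: ≥ 1 μg/mL → R
Penicillin: 32 μg/mL is ≥ 32 μg/mL — Resistant

ceftazidime, amikacin, ertapenem, ceftriaxone, penicillin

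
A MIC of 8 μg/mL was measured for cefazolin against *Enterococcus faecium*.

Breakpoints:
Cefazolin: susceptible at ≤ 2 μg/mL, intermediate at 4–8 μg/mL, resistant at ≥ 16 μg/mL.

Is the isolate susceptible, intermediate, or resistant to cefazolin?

I

Cefazolin 8 μg/mL: in 4–8 μg/mL — Intermediate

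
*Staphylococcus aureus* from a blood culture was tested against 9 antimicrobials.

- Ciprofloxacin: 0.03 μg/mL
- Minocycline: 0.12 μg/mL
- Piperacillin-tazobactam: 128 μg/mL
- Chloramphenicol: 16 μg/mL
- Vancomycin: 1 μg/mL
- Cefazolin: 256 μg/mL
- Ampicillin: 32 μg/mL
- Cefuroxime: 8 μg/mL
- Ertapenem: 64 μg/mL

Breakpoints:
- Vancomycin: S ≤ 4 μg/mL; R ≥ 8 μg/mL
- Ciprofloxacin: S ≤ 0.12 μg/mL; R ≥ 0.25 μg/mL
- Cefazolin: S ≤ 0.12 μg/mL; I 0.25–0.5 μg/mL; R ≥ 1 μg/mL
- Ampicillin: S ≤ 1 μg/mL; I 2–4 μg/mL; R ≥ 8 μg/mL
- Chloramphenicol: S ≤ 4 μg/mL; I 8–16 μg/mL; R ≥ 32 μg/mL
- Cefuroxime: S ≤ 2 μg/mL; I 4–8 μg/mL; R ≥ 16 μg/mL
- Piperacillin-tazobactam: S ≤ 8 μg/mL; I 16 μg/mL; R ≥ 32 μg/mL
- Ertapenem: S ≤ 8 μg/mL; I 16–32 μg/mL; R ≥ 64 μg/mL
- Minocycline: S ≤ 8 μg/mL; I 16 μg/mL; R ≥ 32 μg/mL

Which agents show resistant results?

Ciprofloxacin 0.03 μg/mL: ≤ 0.12 μg/mL — S
Minocycline 0.12 μg/mL: ≤ 8 μg/mL → Susceptible
Piperacillin-tazobactam (128 μg/mL) ≥ 32 μg/mL ⇒ R
Chloramphenicol: 16 μg/mL is in 8–16 μg/mL ⇒ I
Vancomycin (1 μg/mL) ≤ 4 μg/mL — S
Cefazolin 256 μg/mL: ≥ 1 μg/mL → Resistant
Ampicillin (32 μg/mL) ≥ 8 μg/mL ⇒ resistant
Cefuroxime: 8 μg/mL is in 4–8 μg/mL ⇒ I
Ertapenem (64 μg/mL) ≥ 64 μg/mL — Resistant

piperacillin-tazobactam, cefazolin, ampicillin, ertapenem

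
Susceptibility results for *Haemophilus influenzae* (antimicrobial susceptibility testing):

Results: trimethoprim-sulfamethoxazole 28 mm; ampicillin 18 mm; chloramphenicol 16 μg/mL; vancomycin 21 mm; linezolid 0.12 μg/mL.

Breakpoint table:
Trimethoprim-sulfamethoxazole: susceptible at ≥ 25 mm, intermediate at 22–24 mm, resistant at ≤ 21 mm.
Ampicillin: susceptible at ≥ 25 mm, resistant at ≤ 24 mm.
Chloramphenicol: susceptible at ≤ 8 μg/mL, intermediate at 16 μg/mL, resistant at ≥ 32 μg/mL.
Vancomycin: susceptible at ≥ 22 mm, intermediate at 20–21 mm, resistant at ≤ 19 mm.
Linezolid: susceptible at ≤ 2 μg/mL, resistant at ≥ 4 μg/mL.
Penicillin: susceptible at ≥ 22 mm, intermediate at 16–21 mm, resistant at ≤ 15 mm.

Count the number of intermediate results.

Trimethoprim-sulfamethoxazole 28 mm: ≥ 25 mm ⇒ S
Ampicillin: 18 mm is ≤ 24 mm ⇒ R
Chloramphenicol 16 μg/mL: = 16 μg/mL — Intermediate
Vancomycin (21 mm) in 20–21 mm — intermediate
Linezolid (0.12 μg/mL) ≤ 2 μg/mL ⇒ Susceptible
Intermediate: 2

2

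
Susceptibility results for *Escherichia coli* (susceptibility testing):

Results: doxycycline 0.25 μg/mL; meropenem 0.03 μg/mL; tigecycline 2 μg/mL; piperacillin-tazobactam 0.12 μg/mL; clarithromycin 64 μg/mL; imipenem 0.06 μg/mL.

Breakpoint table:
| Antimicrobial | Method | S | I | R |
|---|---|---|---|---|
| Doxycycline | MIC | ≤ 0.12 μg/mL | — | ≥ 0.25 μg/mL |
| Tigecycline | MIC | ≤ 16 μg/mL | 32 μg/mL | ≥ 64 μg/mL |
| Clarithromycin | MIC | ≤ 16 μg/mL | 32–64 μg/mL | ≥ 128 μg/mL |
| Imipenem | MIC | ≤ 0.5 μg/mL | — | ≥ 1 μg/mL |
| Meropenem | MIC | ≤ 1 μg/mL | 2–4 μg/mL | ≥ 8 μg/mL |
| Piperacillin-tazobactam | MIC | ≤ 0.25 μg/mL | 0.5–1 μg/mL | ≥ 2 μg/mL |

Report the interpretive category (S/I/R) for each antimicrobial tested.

R, S, S, S, I, S

Doxycycline (0.25 μg/mL) ≥ 0.25 μg/mL → resistant
Meropenem (0.03 μg/mL) ≤ 1 μg/mL ⇒ S
Tigecycline 2 μg/mL: ≤ 16 μg/mL — susceptible
Piperacillin-tazobactam: 0.12 μg/mL is ≤ 0.25 μg/mL ⇒ S
Clarithromycin 64 μg/mL: in 32–64 μg/mL ⇒ Intermediate
Imipenem 0.06 μg/mL: ≤ 0.5 μg/mL — S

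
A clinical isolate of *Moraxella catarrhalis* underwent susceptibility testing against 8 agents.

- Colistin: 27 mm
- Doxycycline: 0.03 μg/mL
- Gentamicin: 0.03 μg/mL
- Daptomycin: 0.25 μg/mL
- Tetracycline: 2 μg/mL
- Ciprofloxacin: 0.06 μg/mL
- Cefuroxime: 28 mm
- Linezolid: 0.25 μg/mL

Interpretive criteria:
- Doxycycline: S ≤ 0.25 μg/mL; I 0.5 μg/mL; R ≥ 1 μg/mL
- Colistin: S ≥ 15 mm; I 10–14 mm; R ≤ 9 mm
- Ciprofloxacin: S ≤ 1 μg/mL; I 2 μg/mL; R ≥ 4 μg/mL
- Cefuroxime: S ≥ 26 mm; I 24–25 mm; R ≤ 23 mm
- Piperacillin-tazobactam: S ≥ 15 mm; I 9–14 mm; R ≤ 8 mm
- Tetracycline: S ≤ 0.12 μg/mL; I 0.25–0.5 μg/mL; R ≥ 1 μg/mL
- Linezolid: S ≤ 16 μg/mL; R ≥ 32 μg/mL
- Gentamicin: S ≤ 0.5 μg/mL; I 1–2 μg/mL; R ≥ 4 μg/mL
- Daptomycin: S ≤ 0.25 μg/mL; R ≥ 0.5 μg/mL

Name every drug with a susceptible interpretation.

Colistin 27 mm: ≥ 15 mm — Susceptible
Doxycycline (0.03 μg/mL) ≤ 0.25 μg/mL — S
Gentamicin: 0.03 μg/mL is ≤ 0.5 μg/mL — Susceptible
Daptomycin: 0.25 μg/mL is ≤ 0.25 μg/mL ⇒ S
Tetracycline: 2 μg/mL is ≥ 1 μg/mL → R
Ciprofloxacin 0.06 μg/mL: ≤ 1 μg/mL — Susceptible
Cefuroxime (28 mm) ≥ 26 mm → S
Linezolid (0.25 μg/mL) ≤ 16 μg/mL → S

colistin, doxycycline, gentamicin, daptomycin, ciprofloxacin, cefuroxime, linezolid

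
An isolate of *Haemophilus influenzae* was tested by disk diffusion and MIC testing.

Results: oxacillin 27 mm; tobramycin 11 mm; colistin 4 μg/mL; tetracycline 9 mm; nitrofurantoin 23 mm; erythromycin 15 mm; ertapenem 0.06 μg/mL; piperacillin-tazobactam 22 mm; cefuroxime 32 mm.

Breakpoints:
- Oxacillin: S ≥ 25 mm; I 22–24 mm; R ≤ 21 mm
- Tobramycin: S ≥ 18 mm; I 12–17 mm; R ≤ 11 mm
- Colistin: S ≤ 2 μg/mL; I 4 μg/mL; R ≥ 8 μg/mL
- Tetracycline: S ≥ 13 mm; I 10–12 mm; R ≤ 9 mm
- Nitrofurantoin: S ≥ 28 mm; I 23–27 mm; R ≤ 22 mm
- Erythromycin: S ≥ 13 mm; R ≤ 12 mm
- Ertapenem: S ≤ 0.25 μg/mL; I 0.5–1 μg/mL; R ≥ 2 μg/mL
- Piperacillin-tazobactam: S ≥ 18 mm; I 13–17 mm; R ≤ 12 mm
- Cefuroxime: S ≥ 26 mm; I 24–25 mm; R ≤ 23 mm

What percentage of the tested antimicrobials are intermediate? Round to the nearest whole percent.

22%

Oxacillin 27 mm: ≥ 25 mm → Susceptible
Tobramycin: 11 mm is ≤ 11 mm ⇒ resistant
Colistin: 4 μg/mL is = 4 μg/mL → Intermediate
Tetracycline 9 mm: ≤ 9 mm ⇒ R
Nitrofurantoin (23 mm) in 23–27 mm → Intermediate
Erythromycin: 15 mm is ≥ 13 mm ⇒ Susceptible
Ertapenem 0.06 μg/mL: ≤ 0.25 μg/mL ⇒ Susceptible
Piperacillin-tazobactam (22 mm) ≥ 18 mm ⇒ Susceptible
Cefuroxime (32 mm) ≥ 26 mm — S
Intermediate: 2/9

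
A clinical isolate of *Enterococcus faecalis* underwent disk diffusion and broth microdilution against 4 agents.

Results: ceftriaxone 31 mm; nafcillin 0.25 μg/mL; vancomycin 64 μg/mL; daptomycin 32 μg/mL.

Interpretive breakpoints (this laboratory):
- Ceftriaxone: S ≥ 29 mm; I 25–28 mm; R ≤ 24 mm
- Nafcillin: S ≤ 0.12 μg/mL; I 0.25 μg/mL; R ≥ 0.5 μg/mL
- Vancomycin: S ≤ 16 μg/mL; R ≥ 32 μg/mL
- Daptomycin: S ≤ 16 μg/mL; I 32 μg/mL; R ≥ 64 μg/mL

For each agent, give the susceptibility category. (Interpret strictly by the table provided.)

S, I, R, I

Ceftriaxone (31 mm) ≥ 29 mm — S
Nafcillin 0.25 μg/mL: = 0.25 μg/mL — Intermediate
Vancomycin: 64 μg/mL is ≥ 32 μg/mL — resistant
Daptomycin (32 μg/mL) = 32 μg/mL ⇒ Intermediate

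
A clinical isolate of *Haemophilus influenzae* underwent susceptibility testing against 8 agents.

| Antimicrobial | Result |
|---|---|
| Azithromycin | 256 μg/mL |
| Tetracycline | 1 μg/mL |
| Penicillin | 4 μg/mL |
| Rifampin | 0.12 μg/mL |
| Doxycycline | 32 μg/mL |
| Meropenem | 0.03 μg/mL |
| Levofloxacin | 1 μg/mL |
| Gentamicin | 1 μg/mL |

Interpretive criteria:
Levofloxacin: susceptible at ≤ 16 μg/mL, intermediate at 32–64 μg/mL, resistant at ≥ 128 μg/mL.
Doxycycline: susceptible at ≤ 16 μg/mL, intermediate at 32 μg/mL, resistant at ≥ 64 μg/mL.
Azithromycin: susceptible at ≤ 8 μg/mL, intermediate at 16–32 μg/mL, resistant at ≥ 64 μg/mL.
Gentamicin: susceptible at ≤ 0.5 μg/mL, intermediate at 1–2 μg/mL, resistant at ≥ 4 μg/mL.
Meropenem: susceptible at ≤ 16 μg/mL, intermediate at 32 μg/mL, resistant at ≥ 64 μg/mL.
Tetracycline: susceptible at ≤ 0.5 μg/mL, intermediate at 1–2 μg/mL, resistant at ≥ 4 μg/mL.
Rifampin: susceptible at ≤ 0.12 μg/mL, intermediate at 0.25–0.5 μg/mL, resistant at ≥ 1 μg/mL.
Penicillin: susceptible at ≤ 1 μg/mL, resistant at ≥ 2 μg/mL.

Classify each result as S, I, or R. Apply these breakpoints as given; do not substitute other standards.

Azithromycin 256 μg/mL: ≥ 64 μg/mL ⇒ resistant
Tetracycline 1 μg/mL: in 1–2 μg/mL ⇒ I
Penicillin (4 μg/mL) ≥ 2 μg/mL ⇒ R
Rifampin: 0.12 μg/mL is ≤ 0.12 μg/mL ⇒ S
Doxycycline 32 μg/mL: = 32 μg/mL ⇒ Intermediate
Meropenem (0.03 μg/mL) ≤ 16 μg/mL ⇒ S
Levofloxacin 1 μg/mL: ≤ 16 μg/mL ⇒ S
Gentamicin (1 μg/mL) in 1–2 μg/mL — intermediate

R, I, R, S, I, S, S, I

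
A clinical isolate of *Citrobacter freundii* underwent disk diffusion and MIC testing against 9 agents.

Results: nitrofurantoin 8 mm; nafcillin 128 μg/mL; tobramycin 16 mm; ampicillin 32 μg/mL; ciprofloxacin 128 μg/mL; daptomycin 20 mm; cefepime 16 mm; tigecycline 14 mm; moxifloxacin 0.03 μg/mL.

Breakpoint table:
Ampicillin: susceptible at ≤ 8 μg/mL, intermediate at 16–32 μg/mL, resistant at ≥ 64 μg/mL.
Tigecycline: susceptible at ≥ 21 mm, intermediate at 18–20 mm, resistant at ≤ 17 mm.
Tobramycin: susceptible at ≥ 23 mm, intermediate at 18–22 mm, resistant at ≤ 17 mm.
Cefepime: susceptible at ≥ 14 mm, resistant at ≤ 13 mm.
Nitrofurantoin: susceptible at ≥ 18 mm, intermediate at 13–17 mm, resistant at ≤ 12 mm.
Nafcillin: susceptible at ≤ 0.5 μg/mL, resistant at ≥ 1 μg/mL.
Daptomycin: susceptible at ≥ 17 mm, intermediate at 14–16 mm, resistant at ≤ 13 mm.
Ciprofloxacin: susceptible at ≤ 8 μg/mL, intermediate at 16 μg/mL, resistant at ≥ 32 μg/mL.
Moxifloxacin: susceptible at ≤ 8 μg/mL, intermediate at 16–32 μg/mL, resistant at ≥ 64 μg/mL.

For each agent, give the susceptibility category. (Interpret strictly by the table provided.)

R, R, R, I, R, S, S, R, S

Nitrofurantoin: 8 mm is ≤ 12 mm — Resistant
Nafcillin: 128 μg/mL is ≥ 1 μg/mL ⇒ resistant
Tobramycin: 16 mm is ≤ 17 mm ⇒ Resistant
Ampicillin 32 μg/mL: in 16–32 μg/mL → Intermediate
Ciprofloxacin: 128 μg/mL is ≥ 32 μg/mL ⇒ resistant
Daptomycin: 20 mm is ≥ 17 mm ⇒ Susceptible
Cefepime: 16 mm is ≥ 14 mm — susceptible
Tigecycline (14 mm) ≤ 17 mm — R
Moxifloxacin (0.03 μg/mL) ≤ 8 μg/mL — Susceptible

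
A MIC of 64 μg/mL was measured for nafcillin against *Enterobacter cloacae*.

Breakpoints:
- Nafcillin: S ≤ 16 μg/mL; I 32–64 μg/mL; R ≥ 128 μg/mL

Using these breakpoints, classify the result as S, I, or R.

Nafcillin (64 μg/mL) in 32–64 μg/mL ⇒ I

Intermediate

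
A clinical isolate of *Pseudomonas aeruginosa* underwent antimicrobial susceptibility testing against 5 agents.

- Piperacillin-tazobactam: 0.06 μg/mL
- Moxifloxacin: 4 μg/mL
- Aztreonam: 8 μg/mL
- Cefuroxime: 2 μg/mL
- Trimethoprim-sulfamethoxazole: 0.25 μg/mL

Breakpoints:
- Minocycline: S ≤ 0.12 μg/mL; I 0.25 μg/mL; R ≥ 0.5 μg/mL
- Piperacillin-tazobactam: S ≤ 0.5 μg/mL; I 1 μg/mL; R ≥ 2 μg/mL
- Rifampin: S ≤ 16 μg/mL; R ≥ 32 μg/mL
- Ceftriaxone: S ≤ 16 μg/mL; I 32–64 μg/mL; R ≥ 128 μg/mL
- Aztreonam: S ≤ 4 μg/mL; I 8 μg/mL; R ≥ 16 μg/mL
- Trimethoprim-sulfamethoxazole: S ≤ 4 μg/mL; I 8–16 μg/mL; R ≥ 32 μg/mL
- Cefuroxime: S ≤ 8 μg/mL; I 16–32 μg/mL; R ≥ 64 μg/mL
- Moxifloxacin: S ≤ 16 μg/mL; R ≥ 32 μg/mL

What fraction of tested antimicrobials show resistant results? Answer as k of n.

0 of 5

Piperacillin-tazobactam: 0.06 μg/mL is ≤ 0.5 μg/mL ⇒ Susceptible
Moxifloxacin 4 μg/mL: ≤ 16 μg/mL ⇒ S
Aztreonam (8 μg/mL) = 8 μg/mL ⇒ Intermediate
Cefuroxime: 2 μg/mL is ≤ 8 μg/mL → Susceptible
Trimethoprim-sulfamethoxazole (0.25 μg/mL) ≤ 4 μg/mL → susceptible
Resistant: 0/5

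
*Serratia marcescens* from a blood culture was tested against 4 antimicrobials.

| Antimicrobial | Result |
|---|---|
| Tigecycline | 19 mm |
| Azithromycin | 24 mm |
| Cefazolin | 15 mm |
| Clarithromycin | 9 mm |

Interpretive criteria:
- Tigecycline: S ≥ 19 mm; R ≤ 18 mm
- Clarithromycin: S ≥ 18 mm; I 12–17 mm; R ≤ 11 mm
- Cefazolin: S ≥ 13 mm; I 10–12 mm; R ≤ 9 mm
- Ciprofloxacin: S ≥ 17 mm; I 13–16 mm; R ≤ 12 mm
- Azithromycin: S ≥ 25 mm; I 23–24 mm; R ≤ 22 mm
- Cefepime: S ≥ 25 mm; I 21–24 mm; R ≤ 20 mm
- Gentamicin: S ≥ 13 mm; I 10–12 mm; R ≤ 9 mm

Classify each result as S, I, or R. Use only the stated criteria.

S, I, S, R

Tigecycline (19 mm) ≥ 19 mm → Susceptible
Azithromycin 24 mm: in 23–24 mm → I
Cefazolin: 15 mm is ≥ 13 mm → susceptible
Clarithromycin (9 mm) ≤ 11 mm → R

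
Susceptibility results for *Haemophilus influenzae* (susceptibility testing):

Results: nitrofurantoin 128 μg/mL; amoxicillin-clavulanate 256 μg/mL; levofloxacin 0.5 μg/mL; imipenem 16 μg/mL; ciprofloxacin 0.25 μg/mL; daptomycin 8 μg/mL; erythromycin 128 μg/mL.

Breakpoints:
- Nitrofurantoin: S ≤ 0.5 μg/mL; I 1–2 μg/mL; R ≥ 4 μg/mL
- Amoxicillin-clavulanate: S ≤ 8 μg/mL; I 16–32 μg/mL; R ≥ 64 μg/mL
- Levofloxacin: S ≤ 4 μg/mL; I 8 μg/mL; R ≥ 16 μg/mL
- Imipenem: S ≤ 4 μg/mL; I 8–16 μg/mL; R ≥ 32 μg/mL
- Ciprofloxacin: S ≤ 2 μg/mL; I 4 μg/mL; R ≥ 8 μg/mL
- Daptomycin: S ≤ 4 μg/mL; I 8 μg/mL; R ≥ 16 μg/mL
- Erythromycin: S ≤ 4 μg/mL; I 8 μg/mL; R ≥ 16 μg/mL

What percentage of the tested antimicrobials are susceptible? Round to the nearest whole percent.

29%

Nitrofurantoin: 128 μg/mL is ≥ 4 μg/mL → resistant
Amoxicillin-clavulanate 256 μg/mL: ≥ 64 μg/mL ⇒ R
Levofloxacin: 0.5 μg/mL is ≤ 4 μg/mL → Susceptible
Imipenem (16 μg/mL) in 8–16 μg/mL → I
Ciprofloxacin 0.25 μg/mL: ≤ 2 μg/mL → Susceptible
Daptomycin: 8 μg/mL is = 8 μg/mL ⇒ intermediate
Erythromycin: 128 μg/mL is ≥ 16 μg/mL → Resistant
Susceptible: 2/7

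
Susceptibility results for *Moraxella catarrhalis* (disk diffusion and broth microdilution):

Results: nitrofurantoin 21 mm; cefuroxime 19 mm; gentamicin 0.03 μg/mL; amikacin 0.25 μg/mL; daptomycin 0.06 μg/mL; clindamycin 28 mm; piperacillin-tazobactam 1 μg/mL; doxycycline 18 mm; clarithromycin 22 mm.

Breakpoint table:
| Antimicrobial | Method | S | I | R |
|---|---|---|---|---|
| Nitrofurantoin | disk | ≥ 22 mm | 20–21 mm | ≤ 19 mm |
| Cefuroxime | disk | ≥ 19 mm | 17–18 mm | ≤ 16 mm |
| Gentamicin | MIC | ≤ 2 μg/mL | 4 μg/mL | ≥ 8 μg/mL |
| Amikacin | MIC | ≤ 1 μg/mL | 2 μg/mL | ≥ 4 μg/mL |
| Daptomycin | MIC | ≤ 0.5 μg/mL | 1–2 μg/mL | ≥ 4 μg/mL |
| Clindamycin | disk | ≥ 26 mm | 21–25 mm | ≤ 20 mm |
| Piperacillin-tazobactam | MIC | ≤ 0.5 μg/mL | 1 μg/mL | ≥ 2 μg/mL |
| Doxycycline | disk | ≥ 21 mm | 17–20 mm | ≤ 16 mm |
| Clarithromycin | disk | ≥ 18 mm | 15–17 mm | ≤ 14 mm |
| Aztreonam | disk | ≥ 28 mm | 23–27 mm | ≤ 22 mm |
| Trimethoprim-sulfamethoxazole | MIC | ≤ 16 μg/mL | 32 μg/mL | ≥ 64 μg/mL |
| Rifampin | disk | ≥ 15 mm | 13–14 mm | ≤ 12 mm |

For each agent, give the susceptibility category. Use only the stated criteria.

Nitrofurantoin (21 mm) in 20–21 mm — intermediate
Cefuroxime (19 mm) ≥ 19 mm ⇒ Susceptible
Gentamicin 0.03 μg/mL: ≤ 2 μg/mL — Susceptible
Amikacin (0.25 μg/mL) ≤ 1 μg/mL ⇒ susceptible
Daptomycin 0.06 μg/mL: ≤ 0.5 μg/mL — susceptible
Clindamycin: 28 mm is ≥ 26 mm — Susceptible
Piperacillin-tazobactam: 1 μg/mL is = 1 μg/mL — intermediate
Doxycycline: 18 mm is in 17–20 mm → Intermediate
Clarithromycin (22 mm) ≥ 18 mm ⇒ S

I, S, S, S, S, S, I, I, S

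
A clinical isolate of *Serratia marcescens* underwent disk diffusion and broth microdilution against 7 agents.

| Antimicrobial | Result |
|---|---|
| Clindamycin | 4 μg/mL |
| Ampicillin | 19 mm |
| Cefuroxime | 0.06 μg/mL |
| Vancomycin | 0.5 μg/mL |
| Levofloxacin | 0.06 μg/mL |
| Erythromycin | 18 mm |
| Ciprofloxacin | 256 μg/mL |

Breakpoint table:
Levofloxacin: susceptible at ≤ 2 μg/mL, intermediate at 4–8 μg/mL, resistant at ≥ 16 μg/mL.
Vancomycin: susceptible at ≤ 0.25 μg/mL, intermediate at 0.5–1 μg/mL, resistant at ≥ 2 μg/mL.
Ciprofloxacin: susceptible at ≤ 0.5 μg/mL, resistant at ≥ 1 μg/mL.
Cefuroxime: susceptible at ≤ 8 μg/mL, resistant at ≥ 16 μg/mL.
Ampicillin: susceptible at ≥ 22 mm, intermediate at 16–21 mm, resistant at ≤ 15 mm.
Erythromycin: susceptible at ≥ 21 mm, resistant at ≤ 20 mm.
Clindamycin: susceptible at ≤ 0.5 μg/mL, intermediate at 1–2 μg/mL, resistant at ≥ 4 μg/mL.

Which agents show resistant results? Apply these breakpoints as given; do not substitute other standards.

clindamycin, erythromycin, ciprofloxacin

Clindamycin: 4 μg/mL is ≥ 4 μg/mL — resistant
Ampicillin: 19 mm is in 16–21 mm ⇒ Intermediate
Cefuroxime: 0.06 μg/mL is ≤ 8 μg/mL ⇒ Susceptible
Vancomycin: 0.5 μg/mL is in 0.5–1 μg/mL → I
Levofloxacin 0.06 μg/mL: ≤ 2 μg/mL — susceptible
Erythromycin: 18 mm is ≤ 20 mm — R
Ciprofloxacin 256 μg/mL: ≥ 1 μg/mL → Resistant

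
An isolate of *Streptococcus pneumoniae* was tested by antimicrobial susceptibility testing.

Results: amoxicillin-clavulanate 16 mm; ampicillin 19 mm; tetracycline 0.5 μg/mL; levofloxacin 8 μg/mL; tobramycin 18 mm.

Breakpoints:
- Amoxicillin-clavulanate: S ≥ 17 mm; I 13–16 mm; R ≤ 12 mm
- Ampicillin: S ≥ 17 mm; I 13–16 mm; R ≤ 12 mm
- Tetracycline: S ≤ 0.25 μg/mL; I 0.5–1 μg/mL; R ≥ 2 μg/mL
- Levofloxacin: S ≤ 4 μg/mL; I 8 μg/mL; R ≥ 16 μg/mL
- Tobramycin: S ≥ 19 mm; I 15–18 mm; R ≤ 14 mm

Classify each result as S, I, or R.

Amoxicillin-clavulanate: 16 mm is in 13–16 mm — intermediate
Ampicillin: 19 mm is ≥ 17 mm ⇒ Susceptible
Tetracycline (0.5 μg/mL) in 0.5–1 μg/mL — intermediate
Levofloxacin: 8 μg/mL is = 8 μg/mL — I
Tobramycin: 18 mm is in 15–18 mm ⇒ intermediate

I, S, I, I, I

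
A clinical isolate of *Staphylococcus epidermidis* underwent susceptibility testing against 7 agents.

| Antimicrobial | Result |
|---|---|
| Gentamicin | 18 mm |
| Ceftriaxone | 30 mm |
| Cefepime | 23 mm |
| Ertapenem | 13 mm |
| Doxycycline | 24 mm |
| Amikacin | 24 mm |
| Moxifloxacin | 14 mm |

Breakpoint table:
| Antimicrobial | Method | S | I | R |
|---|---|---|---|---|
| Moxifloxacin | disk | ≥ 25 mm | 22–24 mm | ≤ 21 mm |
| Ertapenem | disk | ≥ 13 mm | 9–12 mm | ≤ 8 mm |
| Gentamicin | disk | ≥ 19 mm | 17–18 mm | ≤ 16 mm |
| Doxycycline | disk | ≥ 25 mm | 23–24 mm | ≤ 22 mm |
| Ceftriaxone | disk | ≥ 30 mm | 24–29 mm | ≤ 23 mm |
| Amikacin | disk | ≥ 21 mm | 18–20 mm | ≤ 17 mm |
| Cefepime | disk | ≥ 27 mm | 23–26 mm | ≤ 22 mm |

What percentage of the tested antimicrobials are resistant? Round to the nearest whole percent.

14%

Gentamicin: 18 mm is in 17–18 mm ⇒ Intermediate
Ceftriaxone: 30 mm is ≥ 30 mm — susceptible
Cefepime (23 mm) in 23–26 mm — Intermediate
Ertapenem (13 mm) ≥ 13 mm → susceptible
Doxycycline: 24 mm is in 23–24 mm ⇒ intermediate
Amikacin 24 mm: ≥ 21 mm → Susceptible
Moxifloxacin (14 mm) ≤ 21 mm → R
Resistant: 1/7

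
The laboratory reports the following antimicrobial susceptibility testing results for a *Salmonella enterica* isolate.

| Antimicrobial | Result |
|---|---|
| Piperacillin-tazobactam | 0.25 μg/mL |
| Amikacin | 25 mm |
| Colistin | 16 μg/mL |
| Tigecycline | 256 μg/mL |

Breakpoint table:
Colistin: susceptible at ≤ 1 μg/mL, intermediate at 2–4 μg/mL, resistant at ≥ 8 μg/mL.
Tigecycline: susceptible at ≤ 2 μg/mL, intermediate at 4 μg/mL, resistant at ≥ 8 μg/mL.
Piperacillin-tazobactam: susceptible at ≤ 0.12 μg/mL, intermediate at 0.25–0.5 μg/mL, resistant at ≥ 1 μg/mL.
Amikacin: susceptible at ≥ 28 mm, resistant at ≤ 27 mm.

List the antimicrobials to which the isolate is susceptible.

none

Piperacillin-tazobactam: 0.25 μg/mL is in 0.25–0.5 μg/mL → intermediate
Amikacin 25 mm: ≤ 27 mm — R
Colistin 16 μg/mL: ≥ 8 μg/mL ⇒ Resistant
Tigecycline 256 μg/mL: ≥ 8 μg/mL — resistant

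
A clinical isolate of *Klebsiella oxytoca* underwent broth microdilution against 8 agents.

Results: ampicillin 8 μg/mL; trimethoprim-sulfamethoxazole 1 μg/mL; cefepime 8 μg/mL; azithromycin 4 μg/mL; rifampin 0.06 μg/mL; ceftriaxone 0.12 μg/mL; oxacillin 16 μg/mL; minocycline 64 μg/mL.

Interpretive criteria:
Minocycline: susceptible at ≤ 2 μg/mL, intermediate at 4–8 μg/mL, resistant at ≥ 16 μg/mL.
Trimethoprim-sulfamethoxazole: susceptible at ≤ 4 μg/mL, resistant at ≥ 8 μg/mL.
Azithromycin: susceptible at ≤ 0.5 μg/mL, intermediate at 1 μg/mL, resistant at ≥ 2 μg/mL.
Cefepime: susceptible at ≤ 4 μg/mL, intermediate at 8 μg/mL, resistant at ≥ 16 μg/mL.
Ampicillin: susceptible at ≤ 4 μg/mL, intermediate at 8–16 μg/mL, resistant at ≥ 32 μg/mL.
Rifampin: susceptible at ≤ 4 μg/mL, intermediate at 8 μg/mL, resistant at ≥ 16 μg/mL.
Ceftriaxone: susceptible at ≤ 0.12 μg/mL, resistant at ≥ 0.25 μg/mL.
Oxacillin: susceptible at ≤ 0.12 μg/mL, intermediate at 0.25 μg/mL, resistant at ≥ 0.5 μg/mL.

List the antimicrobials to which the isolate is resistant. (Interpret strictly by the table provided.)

azithromycin, oxacillin, minocycline

Ampicillin: 8 μg/mL is in 8–16 μg/mL — Intermediate
Trimethoprim-sulfamethoxazole: 1 μg/mL is ≤ 4 μg/mL — S
Cefepime (8 μg/mL) = 8 μg/mL ⇒ Intermediate
Azithromycin 4 μg/mL: ≥ 2 μg/mL → Resistant
Rifampin 0.06 μg/mL: ≤ 4 μg/mL ⇒ susceptible
Ceftriaxone 0.12 μg/mL: ≤ 0.12 μg/mL — S
Oxacillin (16 μg/mL) ≥ 0.5 μg/mL → Resistant
Minocycline (64 μg/mL) ≥ 16 μg/mL → resistant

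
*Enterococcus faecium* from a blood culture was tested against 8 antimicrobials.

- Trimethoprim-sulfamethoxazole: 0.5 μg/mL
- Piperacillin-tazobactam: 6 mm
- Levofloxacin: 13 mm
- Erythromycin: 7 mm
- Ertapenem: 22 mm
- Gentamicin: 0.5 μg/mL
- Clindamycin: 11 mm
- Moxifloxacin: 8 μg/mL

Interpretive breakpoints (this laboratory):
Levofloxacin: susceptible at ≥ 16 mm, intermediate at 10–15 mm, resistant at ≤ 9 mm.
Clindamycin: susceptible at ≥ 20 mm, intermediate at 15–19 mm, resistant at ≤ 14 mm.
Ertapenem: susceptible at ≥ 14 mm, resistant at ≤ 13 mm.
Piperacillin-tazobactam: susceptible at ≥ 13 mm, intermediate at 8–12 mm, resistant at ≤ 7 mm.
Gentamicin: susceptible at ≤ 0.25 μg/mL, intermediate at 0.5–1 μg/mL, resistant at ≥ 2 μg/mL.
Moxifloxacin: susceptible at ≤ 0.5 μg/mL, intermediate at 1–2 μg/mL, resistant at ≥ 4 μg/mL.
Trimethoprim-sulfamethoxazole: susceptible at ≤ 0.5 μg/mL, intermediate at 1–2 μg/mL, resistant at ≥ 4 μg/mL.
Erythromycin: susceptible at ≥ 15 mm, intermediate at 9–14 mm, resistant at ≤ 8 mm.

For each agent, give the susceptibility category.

S, R, I, R, S, I, R, R

Trimethoprim-sulfamethoxazole (0.5 μg/mL) ≤ 0.5 μg/mL → S
Piperacillin-tazobactam: 6 mm is ≤ 7 mm — resistant
Levofloxacin: 13 mm is in 10–15 mm — Intermediate
Erythromycin: 7 mm is ≤ 8 mm — R
Ertapenem: 22 mm is ≥ 14 mm ⇒ susceptible
Gentamicin 0.5 μg/mL: in 0.5–1 μg/mL — Intermediate
Clindamycin: 11 mm is ≤ 14 mm ⇒ Resistant
Moxifloxacin 8 μg/mL: ≥ 4 μg/mL → Resistant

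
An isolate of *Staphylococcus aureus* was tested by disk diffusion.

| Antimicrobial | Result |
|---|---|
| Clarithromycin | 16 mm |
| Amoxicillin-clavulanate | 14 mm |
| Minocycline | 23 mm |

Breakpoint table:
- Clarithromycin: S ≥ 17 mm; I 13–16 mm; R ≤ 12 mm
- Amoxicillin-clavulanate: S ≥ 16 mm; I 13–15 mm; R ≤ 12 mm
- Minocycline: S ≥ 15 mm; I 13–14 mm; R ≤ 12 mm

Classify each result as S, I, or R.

I, I, S

Clarithromycin 16 mm: in 13–16 mm ⇒ I
Amoxicillin-clavulanate (14 mm) in 13–15 mm → Intermediate
Minocycline (23 mm) ≥ 15 mm — Susceptible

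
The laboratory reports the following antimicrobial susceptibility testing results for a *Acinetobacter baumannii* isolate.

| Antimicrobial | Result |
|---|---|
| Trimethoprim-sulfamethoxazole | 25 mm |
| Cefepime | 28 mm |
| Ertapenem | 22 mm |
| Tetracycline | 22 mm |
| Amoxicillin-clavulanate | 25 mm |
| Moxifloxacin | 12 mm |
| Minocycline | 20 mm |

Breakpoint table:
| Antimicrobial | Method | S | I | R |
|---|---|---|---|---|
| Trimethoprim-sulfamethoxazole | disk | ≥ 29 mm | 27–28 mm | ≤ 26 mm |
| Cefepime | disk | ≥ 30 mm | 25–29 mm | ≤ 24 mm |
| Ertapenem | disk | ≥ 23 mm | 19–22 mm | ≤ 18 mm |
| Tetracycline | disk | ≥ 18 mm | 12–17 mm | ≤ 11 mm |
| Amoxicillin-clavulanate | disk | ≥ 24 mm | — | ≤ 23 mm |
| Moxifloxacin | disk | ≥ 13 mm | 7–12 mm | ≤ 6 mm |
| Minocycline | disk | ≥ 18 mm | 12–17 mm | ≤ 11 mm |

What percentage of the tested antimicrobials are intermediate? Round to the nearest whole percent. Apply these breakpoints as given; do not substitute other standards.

43%

Trimethoprim-sulfamethoxazole: 25 mm is ≤ 26 mm — R
Cefepime (28 mm) in 25–29 mm → Intermediate
Ertapenem: 22 mm is in 19–22 mm — I
Tetracycline: 22 mm is ≥ 18 mm — S
Amoxicillin-clavulanate 25 mm: ≥ 24 mm ⇒ S
Moxifloxacin: 12 mm is in 7–12 mm → Intermediate
Minocycline: 20 mm is ≥ 18 mm ⇒ susceptible
Intermediate: 3/7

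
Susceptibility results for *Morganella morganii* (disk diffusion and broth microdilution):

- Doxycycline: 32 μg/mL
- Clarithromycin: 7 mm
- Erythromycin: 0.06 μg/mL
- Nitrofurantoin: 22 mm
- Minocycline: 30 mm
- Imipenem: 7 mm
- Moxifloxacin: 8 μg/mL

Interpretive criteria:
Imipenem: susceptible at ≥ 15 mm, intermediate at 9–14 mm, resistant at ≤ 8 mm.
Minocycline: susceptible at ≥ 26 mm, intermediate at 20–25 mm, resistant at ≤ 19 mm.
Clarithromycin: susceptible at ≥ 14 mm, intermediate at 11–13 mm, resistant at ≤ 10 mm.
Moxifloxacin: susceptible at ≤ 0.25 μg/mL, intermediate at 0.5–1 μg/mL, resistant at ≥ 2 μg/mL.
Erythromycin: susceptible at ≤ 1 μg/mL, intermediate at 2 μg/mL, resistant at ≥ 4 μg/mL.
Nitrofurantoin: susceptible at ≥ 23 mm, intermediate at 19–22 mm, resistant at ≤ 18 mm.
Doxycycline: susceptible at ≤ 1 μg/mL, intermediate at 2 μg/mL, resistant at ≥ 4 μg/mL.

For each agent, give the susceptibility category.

Doxycycline: 32 μg/mL is ≥ 4 μg/mL → R
Clarithromycin 7 mm: ≤ 10 mm → Resistant
Erythromycin: 0.06 μg/mL is ≤ 1 μg/mL → susceptible
Nitrofurantoin 22 mm: in 19–22 mm → Intermediate
Minocycline 30 mm: ≥ 26 mm ⇒ susceptible
Imipenem 7 mm: ≤ 8 mm ⇒ resistant
Moxifloxacin: 8 μg/mL is ≥ 2 μg/mL ⇒ resistant

R, R, S, I, S, R, R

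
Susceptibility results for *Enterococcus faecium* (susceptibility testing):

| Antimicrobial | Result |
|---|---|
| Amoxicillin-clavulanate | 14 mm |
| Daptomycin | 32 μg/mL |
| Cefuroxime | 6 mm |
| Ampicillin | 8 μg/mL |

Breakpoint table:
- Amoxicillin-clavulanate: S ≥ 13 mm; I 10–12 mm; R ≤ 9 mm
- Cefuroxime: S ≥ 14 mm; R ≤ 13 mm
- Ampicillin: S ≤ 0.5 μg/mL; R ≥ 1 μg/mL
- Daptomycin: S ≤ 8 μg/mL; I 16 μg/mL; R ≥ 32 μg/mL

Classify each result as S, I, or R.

S, R, R, R

Amoxicillin-clavulanate: 14 mm is ≥ 13 mm → Susceptible
Daptomycin: 32 μg/mL is ≥ 32 μg/mL → resistant
Cefuroxime 6 mm: ≤ 13 mm → Resistant
Ampicillin: 8 μg/mL is ≥ 1 μg/mL → R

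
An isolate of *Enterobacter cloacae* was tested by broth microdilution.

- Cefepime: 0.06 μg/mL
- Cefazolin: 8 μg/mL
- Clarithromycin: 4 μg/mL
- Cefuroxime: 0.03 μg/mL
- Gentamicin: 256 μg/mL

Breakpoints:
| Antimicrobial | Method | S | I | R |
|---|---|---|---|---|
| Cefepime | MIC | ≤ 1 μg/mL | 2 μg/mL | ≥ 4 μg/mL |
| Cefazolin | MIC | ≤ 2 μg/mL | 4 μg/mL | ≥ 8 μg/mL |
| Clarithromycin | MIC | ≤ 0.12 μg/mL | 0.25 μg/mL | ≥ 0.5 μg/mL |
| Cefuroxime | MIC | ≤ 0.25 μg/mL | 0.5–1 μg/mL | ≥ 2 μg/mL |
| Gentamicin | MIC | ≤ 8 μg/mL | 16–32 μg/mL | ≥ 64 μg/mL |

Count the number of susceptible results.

2

Cefepime: 0.06 μg/mL is ≤ 1 μg/mL — S
Cefazolin 8 μg/mL: ≥ 8 μg/mL → R
Clarithromycin 4 μg/mL: ≥ 0.5 μg/mL → resistant
Cefuroxime: 0.03 μg/mL is ≤ 0.25 μg/mL → Susceptible
Gentamicin (256 μg/mL) ≥ 64 μg/mL — resistant
Susceptible: 2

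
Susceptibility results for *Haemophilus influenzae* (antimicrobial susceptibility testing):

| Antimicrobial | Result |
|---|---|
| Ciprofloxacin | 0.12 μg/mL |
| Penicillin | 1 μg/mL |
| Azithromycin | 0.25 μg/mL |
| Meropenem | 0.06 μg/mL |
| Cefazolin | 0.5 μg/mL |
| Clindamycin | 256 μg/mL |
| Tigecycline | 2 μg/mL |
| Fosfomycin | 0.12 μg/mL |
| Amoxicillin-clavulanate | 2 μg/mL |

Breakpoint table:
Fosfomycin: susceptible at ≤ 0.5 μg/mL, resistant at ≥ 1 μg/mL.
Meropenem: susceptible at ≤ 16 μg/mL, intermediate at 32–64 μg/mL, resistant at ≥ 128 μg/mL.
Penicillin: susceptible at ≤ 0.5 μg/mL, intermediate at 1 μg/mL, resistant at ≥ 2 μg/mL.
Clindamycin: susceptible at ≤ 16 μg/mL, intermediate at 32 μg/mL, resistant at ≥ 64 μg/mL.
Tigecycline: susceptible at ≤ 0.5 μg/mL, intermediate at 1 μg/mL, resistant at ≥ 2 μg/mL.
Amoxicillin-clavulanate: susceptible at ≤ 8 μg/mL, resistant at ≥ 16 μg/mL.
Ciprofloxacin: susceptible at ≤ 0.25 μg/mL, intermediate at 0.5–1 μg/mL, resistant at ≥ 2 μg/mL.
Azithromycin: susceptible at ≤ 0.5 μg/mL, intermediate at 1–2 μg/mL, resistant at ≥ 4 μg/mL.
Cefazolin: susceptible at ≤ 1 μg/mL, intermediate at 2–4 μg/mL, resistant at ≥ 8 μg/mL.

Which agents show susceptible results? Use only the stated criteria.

Ciprofloxacin (0.12 μg/mL) ≤ 0.25 μg/mL — susceptible
Penicillin: 1 μg/mL is = 1 μg/mL — Intermediate
Azithromycin 0.25 μg/mL: ≤ 0.5 μg/mL ⇒ Susceptible
Meropenem: 0.06 μg/mL is ≤ 16 μg/mL — S
Cefazolin (0.5 μg/mL) ≤ 1 μg/mL ⇒ Susceptible
Clindamycin: 256 μg/mL is ≥ 64 μg/mL — R
Tigecycline (2 μg/mL) ≥ 2 μg/mL → Resistant
Fosfomycin 0.12 μg/mL: ≤ 0.5 μg/mL → S
Amoxicillin-clavulanate (2 μg/mL) ≤ 8 μg/mL — Susceptible

ciprofloxacin, azithromycin, meropenem, cefazolin, fosfomycin, amoxicillin-clavulanate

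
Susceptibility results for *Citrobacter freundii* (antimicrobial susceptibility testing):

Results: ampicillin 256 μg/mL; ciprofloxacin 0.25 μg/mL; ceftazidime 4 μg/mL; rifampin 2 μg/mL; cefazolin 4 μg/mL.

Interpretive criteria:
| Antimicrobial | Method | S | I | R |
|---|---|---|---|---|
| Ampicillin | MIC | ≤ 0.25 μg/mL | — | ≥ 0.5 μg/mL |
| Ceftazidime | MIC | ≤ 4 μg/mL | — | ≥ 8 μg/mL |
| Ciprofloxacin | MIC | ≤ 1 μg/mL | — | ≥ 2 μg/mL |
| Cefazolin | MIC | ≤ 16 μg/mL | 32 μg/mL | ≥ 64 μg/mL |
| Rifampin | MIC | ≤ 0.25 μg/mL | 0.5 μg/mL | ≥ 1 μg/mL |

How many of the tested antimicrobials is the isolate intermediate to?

Ampicillin (256 μg/mL) ≥ 0.5 μg/mL → Resistant
Ciprofloxacin 0.25 μg/mL: ≤ 1 μg/mL — Susceptible
Ceftazidime: 4 μg/mL is ≤ 4 μg/mL ⇒ susceptible
Rifampin (2 μg/mL) ≥ 1 μg/mL → R
Cefazolin (4 μg/mL) ≤ 16 μg/mL → susceptible
Intermediate: 0

0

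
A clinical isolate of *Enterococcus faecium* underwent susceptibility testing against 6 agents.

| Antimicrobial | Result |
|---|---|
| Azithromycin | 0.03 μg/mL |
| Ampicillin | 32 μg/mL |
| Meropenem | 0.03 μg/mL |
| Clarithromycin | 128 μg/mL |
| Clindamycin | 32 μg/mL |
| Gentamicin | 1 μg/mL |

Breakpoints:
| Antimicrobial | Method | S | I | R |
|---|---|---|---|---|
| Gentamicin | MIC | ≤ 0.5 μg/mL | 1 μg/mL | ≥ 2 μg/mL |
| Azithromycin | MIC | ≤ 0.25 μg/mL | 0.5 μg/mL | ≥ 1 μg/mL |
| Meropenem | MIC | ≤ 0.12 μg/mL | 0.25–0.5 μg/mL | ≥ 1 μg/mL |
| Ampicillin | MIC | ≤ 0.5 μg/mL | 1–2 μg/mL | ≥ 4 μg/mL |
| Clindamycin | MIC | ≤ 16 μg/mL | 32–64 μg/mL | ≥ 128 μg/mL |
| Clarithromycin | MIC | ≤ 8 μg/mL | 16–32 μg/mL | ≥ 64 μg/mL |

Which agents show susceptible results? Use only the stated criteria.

Azithromycin 0.03 μg/mL: ≤ 0.25 μg/mL ⇒ susceptible
Ampicillin 32 μg/mL: ≥ 4 μg/mL — Resistant
Meropenem: 0.03 μg/mL is ≤ 0.12 μg/mL ⇒ S
Clarithromycin: 128 μg/mL is ≥ 64 μg/mL ⇒ resistant
Clindamycin: 32 μg/mL is in 32–64 μg/mL → I
Gentamicin: 1 μg/mL is = 1 μg/mL — I

azithromycin, meropenem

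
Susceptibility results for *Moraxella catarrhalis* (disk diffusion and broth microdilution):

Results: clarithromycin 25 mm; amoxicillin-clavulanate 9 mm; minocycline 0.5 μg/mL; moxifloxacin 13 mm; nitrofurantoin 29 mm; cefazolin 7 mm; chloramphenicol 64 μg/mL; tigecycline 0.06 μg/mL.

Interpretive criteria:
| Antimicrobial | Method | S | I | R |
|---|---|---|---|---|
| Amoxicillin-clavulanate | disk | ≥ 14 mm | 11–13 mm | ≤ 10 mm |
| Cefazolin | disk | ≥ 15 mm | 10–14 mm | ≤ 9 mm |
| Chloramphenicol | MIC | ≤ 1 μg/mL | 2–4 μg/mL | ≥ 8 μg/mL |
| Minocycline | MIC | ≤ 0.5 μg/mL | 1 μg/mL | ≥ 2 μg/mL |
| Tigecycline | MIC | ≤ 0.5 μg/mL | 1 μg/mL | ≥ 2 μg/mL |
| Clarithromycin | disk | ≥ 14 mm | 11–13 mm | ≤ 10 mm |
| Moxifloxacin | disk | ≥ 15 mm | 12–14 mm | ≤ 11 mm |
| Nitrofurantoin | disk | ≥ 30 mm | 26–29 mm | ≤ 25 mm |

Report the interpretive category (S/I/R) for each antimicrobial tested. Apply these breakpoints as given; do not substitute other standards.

Clarithromycin (25 mm) ≥ 14 mm → Susceptible
Amoxicillin-clavulanate 9 mm: ≤ 10 mm ⇒ R
Minocycline: 0.5 μg/mL is ≤ 0.5 μg/mL ⇒ S
Moxifloxacin 13 mm: in 12–14 mm ⇒ intermediate
Nitrofurantoin (29 mm) in 26–29 mm → Intermediate
Cefazolin (7 mm) ≤ 9 mm ⇒ R
Chloramphenicol (64 μg/mL) ≥ 8 μg/mL ⇒ Resistant
Tigecycline (0.06 μg/mL) ≤ 0.5 μg/mL — Susceptible

S, R, S, I, I, R, R, S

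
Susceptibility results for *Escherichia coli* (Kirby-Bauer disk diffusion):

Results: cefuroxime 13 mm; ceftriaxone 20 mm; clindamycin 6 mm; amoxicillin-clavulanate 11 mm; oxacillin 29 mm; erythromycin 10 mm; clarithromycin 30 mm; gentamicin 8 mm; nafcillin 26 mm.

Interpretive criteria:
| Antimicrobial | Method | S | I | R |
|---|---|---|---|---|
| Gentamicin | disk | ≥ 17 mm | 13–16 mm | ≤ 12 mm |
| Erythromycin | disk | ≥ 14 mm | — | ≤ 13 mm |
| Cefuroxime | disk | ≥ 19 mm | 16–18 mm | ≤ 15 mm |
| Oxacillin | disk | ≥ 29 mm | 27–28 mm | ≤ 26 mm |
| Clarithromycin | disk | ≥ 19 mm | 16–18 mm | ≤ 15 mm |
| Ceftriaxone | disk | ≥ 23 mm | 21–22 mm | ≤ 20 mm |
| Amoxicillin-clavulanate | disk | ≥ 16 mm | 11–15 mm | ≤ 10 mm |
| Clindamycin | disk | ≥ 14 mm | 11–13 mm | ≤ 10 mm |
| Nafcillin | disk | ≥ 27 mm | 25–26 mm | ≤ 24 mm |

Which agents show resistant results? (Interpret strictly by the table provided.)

cefuroxime, ceftriaxone, clindamycin, erythromycin, gentamicin

Cefuroxime 13 mm: ≤ 15 mm → Resistant
Ceftriaxone (20 mm) ≤ 20 mm — R
Clindamycin: 6 mm is ≤ 10 mm → resistant
Amoxicillin-clavulanate (11 mm) in 11–15 mm → I
Oxacillin 29 mm: ≥ 29 mm → Susceptible
Erythromycin (10 mm) ≤ 13 mm — Resistant
Clarithromycin 30 mm: ≥ 19 mm ⇒ S
Gentamicin (8 mm) ≤ 12 mm — R
Nafcillin: 26 mm is in 25–26 mm → I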